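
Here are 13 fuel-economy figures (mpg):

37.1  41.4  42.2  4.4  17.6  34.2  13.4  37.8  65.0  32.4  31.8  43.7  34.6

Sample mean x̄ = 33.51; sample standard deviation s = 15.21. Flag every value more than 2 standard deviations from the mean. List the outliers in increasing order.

Cutoffs at x̄ ± 2s: 33.51 ± 2·15.21 = [3.09, 63.93].
65.0: z = 2.07, |z| > 2 → outlier.
Every other value lies within [3.09, 63.93].

65.0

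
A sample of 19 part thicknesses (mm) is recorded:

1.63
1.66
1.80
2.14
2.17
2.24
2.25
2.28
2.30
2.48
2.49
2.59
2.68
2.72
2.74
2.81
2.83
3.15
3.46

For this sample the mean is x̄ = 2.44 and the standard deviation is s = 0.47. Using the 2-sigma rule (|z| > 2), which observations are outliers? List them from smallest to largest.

3.46

Cutoffs at x̄ ± 2s: 2.44 ± 2·0.47 = [1.50, 3.38].
3.46: z = 2.17, |z| > 2 → outlier.
Every other value lies within [1.50, 3.38].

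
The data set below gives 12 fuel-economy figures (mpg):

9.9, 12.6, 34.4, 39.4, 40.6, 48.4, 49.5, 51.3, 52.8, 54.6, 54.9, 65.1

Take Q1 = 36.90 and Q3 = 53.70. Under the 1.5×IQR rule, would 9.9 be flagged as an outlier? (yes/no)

yes

IQR = Q3 − Q1 = 53.70 − 36.90 = 16.80.
Lower fence = Q1 − 1.5·IQR = 36.90 − 25.20 = 11.70.
Upper fence = Q3 + 1.5·IQR = 53.70 + 25.20 = 78.90.
9.9 lies below the lower fence.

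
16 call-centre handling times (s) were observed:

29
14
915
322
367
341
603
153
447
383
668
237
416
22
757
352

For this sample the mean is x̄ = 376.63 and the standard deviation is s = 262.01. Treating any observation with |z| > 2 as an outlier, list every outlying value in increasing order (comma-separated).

915

Cutoffs at x̄ ± 2s: 376.63 ± 2·262.01 = [-147.39, 900.65].
915: z = 2.05, |z| > 2 → outlier.
Every other value lies within [-147.39, 900.65].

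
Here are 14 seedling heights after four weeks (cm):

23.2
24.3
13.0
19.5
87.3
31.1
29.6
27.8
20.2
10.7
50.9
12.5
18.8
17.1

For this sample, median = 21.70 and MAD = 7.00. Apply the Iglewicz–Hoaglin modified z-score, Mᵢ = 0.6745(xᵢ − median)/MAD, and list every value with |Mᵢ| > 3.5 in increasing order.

|Mᵢ| > 3.5 ⇔ |xᵢ − 21.70| > 3.5·7.00/0.6745 = 36.32.
So outliers lie outside [-14.62, 58.02].
87.3: M = 6.32 → outlier.

87.3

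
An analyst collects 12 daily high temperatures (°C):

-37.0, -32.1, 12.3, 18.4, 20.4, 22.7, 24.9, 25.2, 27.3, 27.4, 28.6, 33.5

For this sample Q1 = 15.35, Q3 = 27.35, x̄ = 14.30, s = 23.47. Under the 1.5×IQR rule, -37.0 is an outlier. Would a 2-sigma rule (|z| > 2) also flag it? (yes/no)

yes

z = (-37.0 − 14.30) / 23.47 = -2.19.
|z| = 2.19 > 2.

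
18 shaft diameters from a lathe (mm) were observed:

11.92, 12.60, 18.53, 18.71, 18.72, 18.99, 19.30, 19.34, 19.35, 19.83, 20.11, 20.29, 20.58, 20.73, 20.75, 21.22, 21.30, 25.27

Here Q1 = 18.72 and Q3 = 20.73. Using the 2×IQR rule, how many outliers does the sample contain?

3

IQR = 2.01; fences at 18.72 − 4.02 = 14.70 and 20.73 + 4.02 = 24.75.
Outside the cutoffs: 11.92, 12.60, 25.27.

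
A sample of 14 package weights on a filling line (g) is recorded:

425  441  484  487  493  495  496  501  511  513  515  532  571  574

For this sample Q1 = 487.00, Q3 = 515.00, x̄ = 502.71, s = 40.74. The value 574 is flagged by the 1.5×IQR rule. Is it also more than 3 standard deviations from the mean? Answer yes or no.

z = (574 − 502.71) / 40.74 = 1.75.
|z| = 1.75 ≤ 3.

no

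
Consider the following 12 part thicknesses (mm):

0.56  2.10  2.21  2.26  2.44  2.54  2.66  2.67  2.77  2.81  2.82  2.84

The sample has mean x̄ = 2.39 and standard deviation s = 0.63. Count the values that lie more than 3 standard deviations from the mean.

Cutoffs: x̄ ± 3s = [0.50, 4.28].
Every value lies within the cutoffs.

0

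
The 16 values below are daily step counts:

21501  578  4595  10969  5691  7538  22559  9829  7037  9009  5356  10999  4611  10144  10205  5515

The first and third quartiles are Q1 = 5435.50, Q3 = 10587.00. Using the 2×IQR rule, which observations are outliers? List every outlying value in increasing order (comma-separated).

IQR = Q3 − Q1 = 10587.00 − 5435.50 = 5151.50.
Lower fence = Q1 − 2·IQR = 5435.50 − 10303.00 = -4867.50.
Upper fence = Q3 + 2·IQR = 10587.00 + 10303.00 = 20890.00.
21501 > 20890.00 → outlier.
22559 > 20890.00 → outlier.
All remaining values lie within [-4867.50, 20890.00].

21501, 22559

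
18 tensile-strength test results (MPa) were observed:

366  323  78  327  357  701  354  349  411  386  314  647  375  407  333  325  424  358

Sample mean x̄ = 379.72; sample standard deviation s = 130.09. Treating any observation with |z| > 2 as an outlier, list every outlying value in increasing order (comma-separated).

Cutoffs at x̄ ± 2s: 379.72 ± 2·130.09 = [119.54, 639.90].
78: z = -2.32, |z| > 2 → outlier.
647: z = 2.05, |z| > 2 → outlier.
701: z = 2.47, |z| > 2 → outlier.
Every other value lies within [119.54, 639.90].

78, 647, 701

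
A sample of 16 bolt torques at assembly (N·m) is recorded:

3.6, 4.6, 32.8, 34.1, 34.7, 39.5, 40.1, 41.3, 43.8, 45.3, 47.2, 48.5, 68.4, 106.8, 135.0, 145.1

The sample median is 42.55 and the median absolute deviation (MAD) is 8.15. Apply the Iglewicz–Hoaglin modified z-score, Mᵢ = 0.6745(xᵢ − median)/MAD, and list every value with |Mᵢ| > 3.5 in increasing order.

|Mᵢ| > 3.5 ⇔ |xᵢ − 42.55| > 3.5·8.15/0.6745 = 42.29.
So outliers lie outside [0.26, 84.84].
106.8: M = 5.32 → outlier.
135.0: M = 7.65 → outlier.
145.1: M = 8.49 → outlier.

106.8, 135.0, 145.1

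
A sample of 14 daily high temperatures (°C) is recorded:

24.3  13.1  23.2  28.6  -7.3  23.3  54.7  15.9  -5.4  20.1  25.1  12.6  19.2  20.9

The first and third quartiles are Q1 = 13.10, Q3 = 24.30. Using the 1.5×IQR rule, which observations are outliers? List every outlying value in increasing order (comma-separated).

IQR = Q3 − Q1 = 24.30 − 13.10 = 11.20.
Lower fence = Q1 − 1.5·IQR = 13.10 − 16.80 = -3.70.
Upper fence = Q3 + 1.5·IQR = 24.30 + 16.80 = 41.10.
-7.3 < -3.70 → outlier.
-5.4 < -3.70 → outlier.
54.7 > 41.10 → outlier.
All remaining values lie within [-3.70, 41.10].

-7.3, -5.4, 54.7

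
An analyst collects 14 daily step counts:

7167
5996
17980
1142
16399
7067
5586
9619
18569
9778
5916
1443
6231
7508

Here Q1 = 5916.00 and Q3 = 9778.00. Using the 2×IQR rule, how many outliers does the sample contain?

2

IQR = 3862.00; fences at 5916.00 − 7724.00 = -1808.00 and 9778.00 + 7724.00 = 17502.00.
Outside the cutoffs: 17980, 18569.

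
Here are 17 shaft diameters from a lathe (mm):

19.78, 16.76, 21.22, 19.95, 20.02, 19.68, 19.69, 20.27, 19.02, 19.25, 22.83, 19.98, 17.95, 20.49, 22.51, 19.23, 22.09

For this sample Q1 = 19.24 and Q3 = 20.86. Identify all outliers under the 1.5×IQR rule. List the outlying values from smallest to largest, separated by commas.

16.76

IQR = Q3 − Q1 = 20.86 − 19.24 = 1.62.
Lower fence = Q1 − 1.5·IQR = 19.24 − 2.43 = 16.81.
Upper fence = Q3 + 1.5·IQR = 20.86 + 2.43 = 23.29.
16.76 < 16.81 → outlier.
All remaining values lie within [16.81, 23.29].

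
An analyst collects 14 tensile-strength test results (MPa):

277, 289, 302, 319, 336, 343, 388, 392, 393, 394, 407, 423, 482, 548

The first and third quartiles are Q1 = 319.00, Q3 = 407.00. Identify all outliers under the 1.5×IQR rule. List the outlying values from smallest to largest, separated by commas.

548

IQR = Q3 − Q1 = 407.00 − 319.00 = 88.00.
Lower fence = Q1 − 1.5·IQR = 319.00 − 132.00 = 187.00.
Upper fence = Q3 + 1.5·IQR = 407.00 + 132.00 = 539.00.
548 > 539.00 → outlier.
All remaining values lie within [187.00, 539.00].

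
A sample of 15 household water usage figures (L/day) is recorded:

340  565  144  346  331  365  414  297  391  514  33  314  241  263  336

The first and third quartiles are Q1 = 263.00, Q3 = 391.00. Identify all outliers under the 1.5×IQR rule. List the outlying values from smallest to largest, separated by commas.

33

IQR = Q3 − Q1 = 391.00 − 263.00 = 128.00.
Lower fence = Q1 − 1.5·IQR = 263.00 − 192.00 = 71.00.
Upper fence = Q3 + 1.5·IQR = 391.00 + 192.00 = 583.00.
33 < 71.00 → outlier.
All remaining values lie within [71.00, 583.00].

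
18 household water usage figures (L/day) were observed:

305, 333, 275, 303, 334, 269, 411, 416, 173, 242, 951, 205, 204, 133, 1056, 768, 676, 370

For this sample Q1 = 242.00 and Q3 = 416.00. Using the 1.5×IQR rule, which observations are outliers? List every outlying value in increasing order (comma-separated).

768, 951, 1056

IQR = Q3 − Q1 = 416.00 − 242.00 = 174.00.
Lower fence = Q1 − 1.5·IQR = 242.00 − 261.00 = -19.00.
Upper fence = Q3 + 1.5·IQR = 416.00 + 261.00 = 677.00.
768 > 677.00 → outlier.
951 > 677.00 → outlier.
1056 > 677.00 → outlier.
All remaining values lie within [-19.00, 677.00].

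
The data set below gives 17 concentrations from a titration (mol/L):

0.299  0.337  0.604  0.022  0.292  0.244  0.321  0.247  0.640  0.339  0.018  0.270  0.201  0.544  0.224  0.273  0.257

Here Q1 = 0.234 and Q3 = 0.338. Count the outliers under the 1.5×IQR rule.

5

IQR = 0.104; fences at 0.234 − 0.156 = 0.078 and 0.338 + 0.156 = 0.494.
Outside the cutoffs: 0.018, 0.022, 0.544, 0.604, 0.640.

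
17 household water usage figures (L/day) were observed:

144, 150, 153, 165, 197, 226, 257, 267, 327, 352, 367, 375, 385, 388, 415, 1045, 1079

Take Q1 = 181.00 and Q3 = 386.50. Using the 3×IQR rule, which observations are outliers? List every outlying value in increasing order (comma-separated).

1045, 1079

IQR = Q3 − Q1 = 386.50 − 181.00 = 205.50.
Lower fence = Q1 − 3·IQR = 181.00 − 616.50 = -435.50.
Upper fence = Q3 + 3·IQR = 386.50 + 616.50 = 1003.00.
1045 > 1003.00 → outlier.
1079 > 1003.00 → outlier.
All remaining values lie within [-435.50, 1003.00].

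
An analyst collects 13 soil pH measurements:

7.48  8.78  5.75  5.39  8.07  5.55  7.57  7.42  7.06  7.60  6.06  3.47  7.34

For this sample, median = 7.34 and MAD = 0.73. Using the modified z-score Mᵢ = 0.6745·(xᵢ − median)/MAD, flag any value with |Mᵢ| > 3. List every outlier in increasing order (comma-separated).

|Mᵢ| > 3 ⇔ |xᵢ − 7.34| > 3·0.73/0.6745 = 3.25.
So outliers lie outside [4.09, 10.59].
3.47: M = -3.58 → outlier.

3.47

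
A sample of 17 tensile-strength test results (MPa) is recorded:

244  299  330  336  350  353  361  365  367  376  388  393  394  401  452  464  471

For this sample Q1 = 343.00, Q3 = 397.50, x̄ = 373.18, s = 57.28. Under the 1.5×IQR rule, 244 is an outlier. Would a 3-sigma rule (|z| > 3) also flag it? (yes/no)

no

z = (244 − 373.18) / 57.28 = -2.26.
|z| = 2.26 ≤ 3.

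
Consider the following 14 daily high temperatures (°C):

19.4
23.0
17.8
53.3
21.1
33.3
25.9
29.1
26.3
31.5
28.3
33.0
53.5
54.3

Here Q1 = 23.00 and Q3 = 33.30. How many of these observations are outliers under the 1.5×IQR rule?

IQR = 10.30; fences at 23.00 − 15.45 = 7.55 and 33.30 + 15.45 = 48.75.
Outside the cutoffs: 53.3, 53.5, 54.3.

3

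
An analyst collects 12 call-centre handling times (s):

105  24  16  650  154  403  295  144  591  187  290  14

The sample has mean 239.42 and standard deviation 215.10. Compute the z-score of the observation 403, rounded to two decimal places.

0.76

z = (403 − 239.42) / 215.10 = 0.76.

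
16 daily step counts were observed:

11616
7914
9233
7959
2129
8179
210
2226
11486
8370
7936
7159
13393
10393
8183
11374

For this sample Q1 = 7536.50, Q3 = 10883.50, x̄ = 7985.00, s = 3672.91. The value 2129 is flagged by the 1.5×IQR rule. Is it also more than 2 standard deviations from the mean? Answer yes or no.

no

z = (2129 − 7985.00) / 3672.91 = -1.59.
|z| = 1.59 ≤ 2.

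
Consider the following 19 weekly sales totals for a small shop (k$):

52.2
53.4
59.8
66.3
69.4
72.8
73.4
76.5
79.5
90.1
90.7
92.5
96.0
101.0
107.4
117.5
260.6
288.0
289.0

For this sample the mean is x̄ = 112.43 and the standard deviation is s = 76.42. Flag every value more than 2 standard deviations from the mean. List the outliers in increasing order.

288.0, 289.0

Cutoffs at x̄ ± 2s: 112.43 ± 2·76.42 = [-40.41, 265.27].
288.0: z = 2.30, |z| > 2 → outlier.
289.0: z = 2.31, |z| > 2 → outlier.
Every other value lies within [-40.41, 265.27].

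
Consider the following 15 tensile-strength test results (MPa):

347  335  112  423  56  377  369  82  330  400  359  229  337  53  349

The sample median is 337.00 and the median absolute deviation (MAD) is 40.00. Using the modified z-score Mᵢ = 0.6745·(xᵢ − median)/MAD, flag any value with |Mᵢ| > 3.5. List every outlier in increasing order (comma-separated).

53, 56, 82, 112

|Mᵢ| > 3.5 ⇔ |xᵢ − 337.00| > 3.5·40.00/0.6745 = 207.56.
So outliers lie outside [129.44, 544.56].
53: M = -4.79 → outlier.
56: M = -4.74 → outlier.
82: M = -4.30 → outlier.
112: M = -3.79 → outlier.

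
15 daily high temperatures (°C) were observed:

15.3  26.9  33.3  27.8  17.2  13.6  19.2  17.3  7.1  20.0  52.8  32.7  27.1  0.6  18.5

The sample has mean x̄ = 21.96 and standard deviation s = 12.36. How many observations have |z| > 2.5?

Cutoffs: x̄ ± 2.5s = [-8.94, 52.86].
Every value lies within the cutoffs.

0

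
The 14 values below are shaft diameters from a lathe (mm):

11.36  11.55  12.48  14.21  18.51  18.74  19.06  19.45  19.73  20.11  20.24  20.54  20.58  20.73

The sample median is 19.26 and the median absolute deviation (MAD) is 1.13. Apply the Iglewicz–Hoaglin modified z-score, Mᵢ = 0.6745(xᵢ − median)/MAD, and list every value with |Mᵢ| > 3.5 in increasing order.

11.36, 11.55, 12.48

|Mᵢ| > 3.5 ⇔ |xᵢ − 19.26| > 3.5·1.13/0.6745 = 5.86.
So outliers lie outside [13.40, 25.12].
11.36: M = -4.72 → outlier.
11.55: M = -4.60 → outlier.
12.48: M = -4.05 → outlier.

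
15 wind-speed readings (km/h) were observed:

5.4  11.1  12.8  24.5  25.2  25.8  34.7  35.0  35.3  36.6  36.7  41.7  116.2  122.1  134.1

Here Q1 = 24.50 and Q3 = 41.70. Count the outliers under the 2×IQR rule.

3

IQR = 17.20; fences at 24.50 − 34.40 = -9.90 and 41.70 + 34.40 = 76.10.
Outside the cutoffs: 116.2, 122.1, 134.1.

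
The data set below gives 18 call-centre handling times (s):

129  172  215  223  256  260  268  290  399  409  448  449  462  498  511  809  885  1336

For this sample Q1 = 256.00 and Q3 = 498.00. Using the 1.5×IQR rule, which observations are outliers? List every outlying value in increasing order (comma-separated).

885, 1336

IQR = Q3 − Q1 = 498.00 − 256.00 = 242.00.
Lower fence = Q1 − 1.5·IQR = 256.00 − 363.00 = -107.00.
Upper fence = Q3 + 1.5·IQR = 498.00 + 363.00 = 861.00.
885 > 861.00 → outlier.
1336 > 861.00 → outlier.
All remaining values lie within [-107.00, 861.00].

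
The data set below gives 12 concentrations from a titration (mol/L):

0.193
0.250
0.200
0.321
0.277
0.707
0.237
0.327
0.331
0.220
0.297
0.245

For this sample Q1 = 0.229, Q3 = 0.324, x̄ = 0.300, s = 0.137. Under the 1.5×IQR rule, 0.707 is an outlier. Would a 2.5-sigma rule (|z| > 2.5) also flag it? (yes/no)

yes

z = (0.707 − 0.300) / 0.137 = 2.97.
|z| = 2.97 > 2.5.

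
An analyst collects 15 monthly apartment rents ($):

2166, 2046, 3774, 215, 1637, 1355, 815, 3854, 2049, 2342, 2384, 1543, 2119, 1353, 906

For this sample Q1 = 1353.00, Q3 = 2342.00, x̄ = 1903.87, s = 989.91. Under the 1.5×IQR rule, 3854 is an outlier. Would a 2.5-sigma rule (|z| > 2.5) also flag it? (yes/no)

z = (3854 − 1903.87) / 989.91 = 1.97.
|z| = 1.97 ≤ 2.5.

no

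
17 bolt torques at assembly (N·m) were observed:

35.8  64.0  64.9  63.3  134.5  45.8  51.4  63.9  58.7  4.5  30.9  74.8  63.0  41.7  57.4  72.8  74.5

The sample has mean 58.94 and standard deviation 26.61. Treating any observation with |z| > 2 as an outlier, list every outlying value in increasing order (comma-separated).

4.5, 134.5

Cutoffs at x̄ ± 2s: 58.94 ± 2·26.61 = [5.72, 112.16].
4.5: z = -2.05, |z| > 2 → outlier.
134.5: z = 2.84, |z| > 2 → outlier.
Every other value lies within [5.72, 112.16].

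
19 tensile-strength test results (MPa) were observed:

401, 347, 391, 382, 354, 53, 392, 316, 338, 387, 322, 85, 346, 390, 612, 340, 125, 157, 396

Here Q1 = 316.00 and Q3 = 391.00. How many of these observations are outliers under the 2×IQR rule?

5

IQR = 75.00; fences at 316.00 − 150.00 = 166.00 and 391.00 + 150.00 = 541.00.
Outside the cutoffs: 53, 85, 125, 157, 612.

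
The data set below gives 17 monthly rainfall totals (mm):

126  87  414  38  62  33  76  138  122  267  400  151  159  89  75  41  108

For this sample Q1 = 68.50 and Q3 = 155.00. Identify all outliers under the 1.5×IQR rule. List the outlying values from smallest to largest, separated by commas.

IQR = Q3 − Q1 = 155.00 − 68.50 = 86.50.
Lower fence = Q1 − 1.5·IQR = 68.50 − 129.75 = -61.25.
Upper fence = Q3 + 1.5·IQR = 155.00 + 129.75 = 284.75.
400 > 284.75 → outlier.
414 > 284.75 → outlier.
All remaining values lie within [-61.25, 284.75].

400, 414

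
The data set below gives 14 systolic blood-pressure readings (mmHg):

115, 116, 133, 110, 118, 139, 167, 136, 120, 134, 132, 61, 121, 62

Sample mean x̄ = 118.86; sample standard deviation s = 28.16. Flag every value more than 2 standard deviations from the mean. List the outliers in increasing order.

Cutoffs at x̄ ± 2s: 118.86 ± 2·28.16 = [62.54, 175.18].
61: z = -2.05, |z| > 2 → outlier.
62: z = -2.02, |z| > 2 → outlier.
Every other value lies within [62.54, 175.18].

61, 62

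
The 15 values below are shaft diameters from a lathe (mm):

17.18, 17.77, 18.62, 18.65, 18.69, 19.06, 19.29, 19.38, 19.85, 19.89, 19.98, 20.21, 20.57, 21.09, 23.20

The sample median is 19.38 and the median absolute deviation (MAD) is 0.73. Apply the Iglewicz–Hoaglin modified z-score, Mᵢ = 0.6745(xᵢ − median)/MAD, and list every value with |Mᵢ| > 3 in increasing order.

23.20

|Mᵢ| > 3 ⇔ |xᵢ − 19.38| > 3·0.73/0.6745 = 3.25.
So outliers lie outside [16.13, 22.63].
23.20: M = 3.53 → outlier.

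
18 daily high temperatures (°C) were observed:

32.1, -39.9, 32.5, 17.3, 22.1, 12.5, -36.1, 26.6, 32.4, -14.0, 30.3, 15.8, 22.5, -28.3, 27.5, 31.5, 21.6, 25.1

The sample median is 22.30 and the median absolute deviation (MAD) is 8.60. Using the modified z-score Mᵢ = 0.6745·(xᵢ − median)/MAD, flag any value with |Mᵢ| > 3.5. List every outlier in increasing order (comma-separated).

|Mᵢ| > 3.5 ⇔ |xᵢ − 22.30| > 3.5·8.60/0.6745 = 44.63.
So outliers lie outside [-22.33, 66.93].
-39.9: M = -4.88 → outlier.
-36.1: M = -4.58 → outlier.
-28.3: M = -3.97 → outlier.

-39.9, -36.1, -28.3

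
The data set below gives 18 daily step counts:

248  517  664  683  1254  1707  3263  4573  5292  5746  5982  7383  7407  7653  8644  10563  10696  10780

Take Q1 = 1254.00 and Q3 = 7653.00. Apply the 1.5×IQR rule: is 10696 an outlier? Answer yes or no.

IQR = Q3 − Q1 = 7653.00 − 1254.00 = 6399.00.
Lower fence = Q1 − 1.5·IQR = 1254.00 − 9598.50 = -8344.50.
Upper fence = Q3 + 1.5·IQR = 7653.00 + 9598.50 = 17251.50.
10696 lies within [-8344.50, 17251.50].

no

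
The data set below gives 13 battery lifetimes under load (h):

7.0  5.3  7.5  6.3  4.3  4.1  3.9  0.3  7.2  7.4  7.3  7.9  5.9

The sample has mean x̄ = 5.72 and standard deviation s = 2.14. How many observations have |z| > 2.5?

Cutoffs: x̄ ± 2.5s = [0.37, 11.07].
Outside the cutoffs: 0.3.

1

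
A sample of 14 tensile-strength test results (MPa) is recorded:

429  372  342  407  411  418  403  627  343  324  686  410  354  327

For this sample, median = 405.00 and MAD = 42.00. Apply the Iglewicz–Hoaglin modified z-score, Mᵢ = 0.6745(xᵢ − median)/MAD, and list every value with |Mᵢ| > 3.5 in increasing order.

|Mᵢ| > 3.5 ⇔ |xᵢ − 405.00| > 3.5·42.00/0.6745 = 217.94.
So outliers lie outside [187.06, 622.94].
627: M = 3.57 → outlier.
686: M = 4.51 → outlier.

627, 686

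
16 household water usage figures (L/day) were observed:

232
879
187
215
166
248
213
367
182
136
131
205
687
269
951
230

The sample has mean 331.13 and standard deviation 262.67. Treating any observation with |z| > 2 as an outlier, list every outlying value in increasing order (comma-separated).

Cutoffs at x̄ ± 2s: 331.13 ± 2·262.67 = [-194.21, 856.47].
879: z = 2.09, |z| > 2 → outlier.
951: z = 2.36, |z| > 2 → outlier.
Every other value lies within [-194.21, 856.47].

879, 951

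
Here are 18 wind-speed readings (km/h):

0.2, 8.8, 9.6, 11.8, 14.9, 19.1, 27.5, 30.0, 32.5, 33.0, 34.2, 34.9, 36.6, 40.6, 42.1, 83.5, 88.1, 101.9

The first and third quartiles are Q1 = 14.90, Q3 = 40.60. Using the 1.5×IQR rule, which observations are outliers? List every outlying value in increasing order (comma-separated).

83.5, 88.1, 101.9

IQR = Q3 − Q1 = 40.60 − 14.90 = 25.70.
Lower fence = Q1 − 1.5·IQR = 14.90 − 38.55 = -23.65.
Upper fence = Q3 + 1.5·IQR = 40.60 + 38.55 = 79.15.
83.5 > 79.15 → outlier.
88.1 > 79.15 → outlier.
101.9 > 79.15 → outlier.
All remaining values lie within [-23.65, 79.15].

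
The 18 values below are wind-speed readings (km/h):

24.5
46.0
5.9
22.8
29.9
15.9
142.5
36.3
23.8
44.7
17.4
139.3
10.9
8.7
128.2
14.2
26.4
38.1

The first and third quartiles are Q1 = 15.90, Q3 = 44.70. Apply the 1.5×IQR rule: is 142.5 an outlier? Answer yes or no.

IQR = Q3 − Q1 = 44.70 − 15.90 = 28.80.
Lower fence = Q1 − 1.5·IQR = 15.90 − 43.20 = -27.30.
Upper fence = Q3 + 1.5·IQR = 44.70 + 43.20 = 87.90.
142.5 lies above the upper fence.

yes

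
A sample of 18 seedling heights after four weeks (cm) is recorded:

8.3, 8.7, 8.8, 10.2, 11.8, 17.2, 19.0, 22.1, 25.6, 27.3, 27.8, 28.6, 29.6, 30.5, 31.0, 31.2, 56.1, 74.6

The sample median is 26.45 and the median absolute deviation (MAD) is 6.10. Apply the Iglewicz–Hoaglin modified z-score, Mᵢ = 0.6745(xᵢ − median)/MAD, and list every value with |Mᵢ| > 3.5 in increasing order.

74.6

|Mᵢ| > 3.5 ⇔ |xᵢ − 26.45| > 3.5·6.10/0.6745 = 31.65.
So outliers lie outside [-5.20, 58.10].
74.6: M = 5.32 → outlier.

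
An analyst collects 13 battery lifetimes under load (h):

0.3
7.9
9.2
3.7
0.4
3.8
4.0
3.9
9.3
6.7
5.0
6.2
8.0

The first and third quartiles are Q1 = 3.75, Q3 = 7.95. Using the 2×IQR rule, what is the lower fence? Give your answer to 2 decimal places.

IQR = Q3 − Q1 = 7.95 − 3.75 = 4.20.
Lower fence = Q1 − 2·IQR = 3.75 − 8.40 = -4.65.
Upper fence = Q3 + 2·IQR = 7.95 + 8.40 = 16.35.

-4.65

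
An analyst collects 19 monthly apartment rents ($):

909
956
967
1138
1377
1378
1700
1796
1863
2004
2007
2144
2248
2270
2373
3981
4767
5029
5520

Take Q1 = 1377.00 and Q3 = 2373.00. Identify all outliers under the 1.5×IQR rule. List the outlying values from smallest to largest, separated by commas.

3981, 4767, 5029, 5520

IQR = Q3 − Q1 = 2373.00 − 1377.00 = 996.00.
Lower fence = Q1 − 1.5·IQR = 1377.00 − 1494.00 = -117.00.
Upper fence = Q3 + 1.5·IQR = 2373.00 + 1494.00 = 3867.00.
3981 > 3867.00 → outlier.
4767 > 3867.00 → outlier.
5029 > 3867.00 → outlier.
5520 > 3867.00 → outlier.
All remaining values lie within [-117.00, 3867.00].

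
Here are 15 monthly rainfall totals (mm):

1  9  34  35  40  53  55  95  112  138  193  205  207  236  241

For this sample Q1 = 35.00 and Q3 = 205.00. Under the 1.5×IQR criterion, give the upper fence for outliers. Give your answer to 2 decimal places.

460.00

IQR = Q3 − Q1 = 205.00 − 35.00 = 170.00.
Lower fence = Q1 − 1.5·IQR = 35.00 − 255.00 = -220.00.
Upper fence = Q3 + 1.5·IQR = 205.00 + 255.00 = 460.00.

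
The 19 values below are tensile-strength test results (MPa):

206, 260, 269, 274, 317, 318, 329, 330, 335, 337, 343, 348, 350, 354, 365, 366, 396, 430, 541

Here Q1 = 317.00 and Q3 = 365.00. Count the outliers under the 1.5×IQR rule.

IQR = 48.00; fences at 317.00 − 72.00 = 245.00 and 365.00 + 72.00 = 437.00.
Outside the cutoffs: 206, 541.

2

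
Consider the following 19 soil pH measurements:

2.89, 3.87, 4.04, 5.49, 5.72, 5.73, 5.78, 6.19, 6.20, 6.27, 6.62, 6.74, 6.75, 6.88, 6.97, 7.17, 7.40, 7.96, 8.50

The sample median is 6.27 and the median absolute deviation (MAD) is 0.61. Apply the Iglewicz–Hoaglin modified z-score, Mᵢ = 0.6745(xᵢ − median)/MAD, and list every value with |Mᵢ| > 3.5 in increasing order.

|Mᵢ| > 3.5 ⇔ |xᵢ − 6.27| > 3.5·0.61/0.6745 = 3.17.
So outliers lie outside [3.10, 9.44].
2.89: M = -3.74 → outlier.

2.89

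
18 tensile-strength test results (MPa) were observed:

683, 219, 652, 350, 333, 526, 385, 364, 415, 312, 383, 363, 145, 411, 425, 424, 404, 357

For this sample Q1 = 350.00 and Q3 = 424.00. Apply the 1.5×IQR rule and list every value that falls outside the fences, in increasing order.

IQR = Q3 − Q1 = 424.00 − 350.00 = 74.00.
Lower fence = Q1 − 1.5·IQR = 350.00 − 111.00 = 239.00.
Upper fence = Q3 + 1.5·IQR = 424.00 + 111.00 = 535.00.
145 < 239.00 → outlier.
219 < 239.00 → outlier.
652 > 535.00 → outlier.
683 > 535.00 → outlier.
All remaining values lie within [239.00, 535.00].

145, 219, 652, 683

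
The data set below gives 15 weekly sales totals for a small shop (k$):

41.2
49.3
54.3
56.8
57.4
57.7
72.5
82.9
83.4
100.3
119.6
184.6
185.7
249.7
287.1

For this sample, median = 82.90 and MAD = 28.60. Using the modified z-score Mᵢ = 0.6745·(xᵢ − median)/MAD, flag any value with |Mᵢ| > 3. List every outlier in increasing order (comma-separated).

249.7, 287.1

|Mᵢ| > 3 ⇔ |xᵢ − 82.90| > 3·28.60/0.6745 = 127.21.
So outliers lie outside [-44.31, 210.11].
249.7: M = 3.93 → outlier.
287.1: M = 4.82 → outlier.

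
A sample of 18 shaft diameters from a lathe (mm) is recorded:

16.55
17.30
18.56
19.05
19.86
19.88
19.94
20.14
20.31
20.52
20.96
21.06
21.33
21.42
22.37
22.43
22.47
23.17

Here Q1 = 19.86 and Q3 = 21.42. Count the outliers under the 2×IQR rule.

1

IQR = 1.56; fences at 19.86 − 3.12 = 16.74 and 21.42 + 3.12 = 24.54.
Outside the cutoffs: 16.55.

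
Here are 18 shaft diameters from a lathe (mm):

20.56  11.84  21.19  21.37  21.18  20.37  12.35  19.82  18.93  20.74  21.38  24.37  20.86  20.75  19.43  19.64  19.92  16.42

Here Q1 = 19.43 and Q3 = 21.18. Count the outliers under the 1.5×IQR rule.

IQR = 1.75; fences at 19.43 − 2.625 = 16.805 and 21.18 + 2.625 = 23.805.
Outside the cutoffs: 11.84, 12.35, 16.42, 24.37.

4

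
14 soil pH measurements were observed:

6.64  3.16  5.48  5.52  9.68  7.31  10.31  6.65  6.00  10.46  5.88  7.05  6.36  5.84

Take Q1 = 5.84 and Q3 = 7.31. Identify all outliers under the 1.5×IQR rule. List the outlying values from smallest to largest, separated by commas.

IQR = Q3 − Q1 = 7.31 − 5.84 = 1.47.
Lower fence = Q1 − 1.5·IQR = 5.84 − 2.205 = 3.635.
Upper fence = Q3 + 1.5·IQR = 7.31 + 2.205 = 9.515.
3.16 < 3.635 → outlier.
9.68 > 9.515 → outlier.
10.31 > 9.515 → outlier.
10.46 > 9.515 → outlier.
All remaining values lie within [3.635, 9.515].

3.16, 9.68, 10.31, 10.46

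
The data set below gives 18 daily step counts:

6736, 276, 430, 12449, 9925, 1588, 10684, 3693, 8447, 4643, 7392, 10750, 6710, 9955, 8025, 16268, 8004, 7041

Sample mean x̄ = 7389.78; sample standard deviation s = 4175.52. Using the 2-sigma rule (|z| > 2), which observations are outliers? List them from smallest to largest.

Cutoffs at x̄ ± 2s: 7389.78 ± 2·4175.52 = [-961.26, 15740.82].
16268: z = 2.13, |z| > 2 → outlier.
Every other value lies within [-961.26, 15740.82].

16268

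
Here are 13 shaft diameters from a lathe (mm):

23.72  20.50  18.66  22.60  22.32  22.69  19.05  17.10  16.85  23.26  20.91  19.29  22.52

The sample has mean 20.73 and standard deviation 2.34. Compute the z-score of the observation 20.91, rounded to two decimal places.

z = (20.91 − 20.73) / 2.34 = 0.08.

0.08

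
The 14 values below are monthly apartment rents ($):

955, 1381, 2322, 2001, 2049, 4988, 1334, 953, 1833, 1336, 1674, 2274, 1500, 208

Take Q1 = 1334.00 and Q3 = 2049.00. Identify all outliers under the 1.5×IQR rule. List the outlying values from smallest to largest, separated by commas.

IQR = Q3 − Q1 = 2049.00 − 1334.00 = 715.00.
Lower fence = Q1 − 1.5·IQR = 1334.00 − 1072.50 = 261.50.
Upper fence = Q3 + 1.5·IQR = 2049.00 + 1072.50 = 3121.50.
208 < 261.50 → outlier.
4988 > 3121.50 → outlier.
All remaining values lie within [261.50, 3121.50].

208, 4988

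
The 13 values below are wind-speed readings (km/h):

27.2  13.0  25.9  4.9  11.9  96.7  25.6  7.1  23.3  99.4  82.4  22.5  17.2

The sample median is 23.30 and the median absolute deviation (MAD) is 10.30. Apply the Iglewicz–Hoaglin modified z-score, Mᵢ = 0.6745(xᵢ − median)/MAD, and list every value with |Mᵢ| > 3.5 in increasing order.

|Mᵢ| > 3.5 ⇔ |xᵢ − 23.30| > 3.5·10.30/0.6745 = 53.45.
So outliers lie outside [-30.15, 76.75].
82.4: M = 3.87 → outlier.
96.7: M = 4.81 → outlier.
99.4: M = 4.98 → outlier.

82.4, 96.7, 99.4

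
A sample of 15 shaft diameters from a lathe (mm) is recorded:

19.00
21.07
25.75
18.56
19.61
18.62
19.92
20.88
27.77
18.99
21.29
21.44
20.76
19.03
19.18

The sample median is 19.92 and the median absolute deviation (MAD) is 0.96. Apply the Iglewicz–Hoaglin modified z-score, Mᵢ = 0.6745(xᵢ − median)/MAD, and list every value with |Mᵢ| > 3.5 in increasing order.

25.75, 27.77

|Mᵢ| > 3.5 ⇔ |xᵢ − 19.92| > 3.5·0.96/0.6745 = 4.98.
So outliers lie outside [14.94, 24.90].
25.75: M = 4.10 → outlier.
27.77: M = 5.52 → outlier.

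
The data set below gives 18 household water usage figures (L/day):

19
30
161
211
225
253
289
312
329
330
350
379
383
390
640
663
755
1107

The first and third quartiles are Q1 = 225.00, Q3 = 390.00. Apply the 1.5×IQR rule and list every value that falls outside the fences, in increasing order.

IQR = Q3 − Q1 = 390.00 − 225.00 = 165.00.
Lower fence = Q1 − 1.5·IQR = 225.00 − 247.50 = -22.50.
Upper fence = Q3 + 1.5·IQR = 390.00 + 247.50 = 637.50.
640 > 637.50 → outlier.
663 > 637.50 → outlier.
755 > 637.50 → outlier.
1107 > 637.50 → outlier.
All remaining values lie within [-22.50, 637.50].

640, 663, 755, 1107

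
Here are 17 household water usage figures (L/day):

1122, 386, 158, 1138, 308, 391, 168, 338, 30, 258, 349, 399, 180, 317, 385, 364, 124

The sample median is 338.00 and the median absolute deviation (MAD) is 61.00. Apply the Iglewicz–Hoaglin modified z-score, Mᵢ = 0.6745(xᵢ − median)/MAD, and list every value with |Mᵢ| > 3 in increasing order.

30, 1122, 1138

|Mᵢ| > 3 ⇔ |xᵢ − 338.00| > 3·61.00/0.6745 = 271.31.
So outliers lie outside [66.69, 609.31].
30: M = -3.41 → outlier.
1122: M = 8.67 → outlier.
1138: M = 8.85 → outlier.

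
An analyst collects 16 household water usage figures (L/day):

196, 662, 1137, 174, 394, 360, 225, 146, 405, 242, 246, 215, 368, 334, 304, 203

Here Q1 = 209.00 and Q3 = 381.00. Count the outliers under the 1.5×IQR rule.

IQR = 172.00; fences at 209.00 − 258.00 = -49.00 and 381.00 + 258.00 = 639.00.
Outside the cutoffs: 662, 1137.

2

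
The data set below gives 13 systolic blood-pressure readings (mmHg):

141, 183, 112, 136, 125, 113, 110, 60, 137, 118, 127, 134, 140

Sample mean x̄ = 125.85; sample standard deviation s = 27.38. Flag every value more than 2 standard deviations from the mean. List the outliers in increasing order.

60, 183

Cutoffs at x̄ ± 2s: 125.85 ± 2·27.38 = [71.09, 180.61].
60: z = -2.41, |z| > 2 → outlier.
183: z = 2.09, |z| > 2 → outlier.
Every other value lies within [71.09, 180.61].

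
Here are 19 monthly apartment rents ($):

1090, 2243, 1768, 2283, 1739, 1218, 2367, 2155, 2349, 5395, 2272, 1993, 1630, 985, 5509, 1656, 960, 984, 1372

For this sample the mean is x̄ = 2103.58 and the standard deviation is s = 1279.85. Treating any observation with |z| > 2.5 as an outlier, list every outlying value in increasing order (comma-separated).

5395, 5509

Cutoffs at x̄ ± 2.5s: 2103.58 ± 2.5·1279.85 = [-1096.045, 5303.205].
5395: z = 2.57, |z| > 2.5 → outlier.
5509: z = 2.66, |z| > 2.5 → outlier.
Every other value lies within [-1096.045, 5303.205].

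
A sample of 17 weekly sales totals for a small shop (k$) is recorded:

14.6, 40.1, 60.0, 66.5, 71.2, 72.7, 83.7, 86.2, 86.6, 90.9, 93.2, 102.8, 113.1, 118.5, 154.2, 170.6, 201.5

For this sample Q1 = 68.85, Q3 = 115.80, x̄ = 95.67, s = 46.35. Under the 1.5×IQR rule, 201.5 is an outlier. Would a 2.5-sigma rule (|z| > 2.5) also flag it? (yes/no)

no

z = (201.5 − 95.67) / 46.35 = 2.28.
|z| = 2.28 ≤ 2.5.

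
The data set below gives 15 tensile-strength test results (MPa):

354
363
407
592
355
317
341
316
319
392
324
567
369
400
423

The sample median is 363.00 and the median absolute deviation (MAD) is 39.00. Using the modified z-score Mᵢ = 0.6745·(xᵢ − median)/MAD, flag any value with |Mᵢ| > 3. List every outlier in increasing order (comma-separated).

|Mᵢ| > 3 ⇔ |xᵢ − 363.00| > 3·39.00/0.6745 = 173.46.
So outliers lie outside [189.54, 536.46].
567: M = 3.53 → outlier.
592: M = 3.96 → outlier.

567, 592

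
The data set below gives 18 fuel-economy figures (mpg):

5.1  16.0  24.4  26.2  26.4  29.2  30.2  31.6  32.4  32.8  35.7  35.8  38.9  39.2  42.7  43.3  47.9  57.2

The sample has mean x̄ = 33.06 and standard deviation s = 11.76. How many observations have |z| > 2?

2

Cutoffs: x̄ ± 2s = [9.54, 56.58].
Outside the cutoffs: 5.1, 57.2.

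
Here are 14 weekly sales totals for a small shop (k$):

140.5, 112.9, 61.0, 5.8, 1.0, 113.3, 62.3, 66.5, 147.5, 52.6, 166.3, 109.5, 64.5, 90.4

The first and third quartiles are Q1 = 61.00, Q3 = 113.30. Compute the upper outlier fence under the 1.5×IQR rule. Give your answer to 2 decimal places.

IQR = Q3 − Q1 = 113.30 − 61.00 = 52.30.
Lower fence = Q1 − 1.5·IQR = 61.00 − 78.45 = -17.45.
Upper fence = Q3 + 1.5·IQR = 113.30 + 78.45 = 191.75.

191.75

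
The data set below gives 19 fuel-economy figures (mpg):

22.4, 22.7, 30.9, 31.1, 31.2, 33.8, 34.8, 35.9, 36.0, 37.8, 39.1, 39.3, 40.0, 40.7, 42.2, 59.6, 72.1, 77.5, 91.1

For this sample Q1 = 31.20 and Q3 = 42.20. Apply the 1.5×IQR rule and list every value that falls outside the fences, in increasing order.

59.6, 72.1, 77.5, 91.1

IQR = Q3 − Q1 = 42.20 − 31.20 = 11.00.
Lower fence = Q1 − 1.5·IQR = 31.20 − 16.50 = 14.70.
Upper fence = Q3 + 1.5·IQR = 42.20 + 16.50 = 58.70.
59.6 > 58.70 → outlier.
72.1 > 58.70 → outlier.
77.5 > 58.70 → outlier.
91.1 > 58.70 → outlier.
All remaining values lie within [14.70, 58.70].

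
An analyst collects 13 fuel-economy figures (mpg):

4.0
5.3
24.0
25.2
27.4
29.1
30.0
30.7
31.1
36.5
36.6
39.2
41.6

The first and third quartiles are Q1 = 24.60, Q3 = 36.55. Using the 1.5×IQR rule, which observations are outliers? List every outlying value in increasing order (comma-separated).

4.0, 5.3

IQR = Q3 − Q1 = 36.55 − 24.60 = 11.95.
Lower fence = Q1 − 1.5·IQR = 24.60 − 17.925 = 6.675.
Upper fence = Q3 + 1.5·IQR = 36.55 + 17.925 = 54.475.
4.0 < 6.675 → outlier.
5.3 < 6.675 → outlier.
All remaining values lie within [6.675, 54.475].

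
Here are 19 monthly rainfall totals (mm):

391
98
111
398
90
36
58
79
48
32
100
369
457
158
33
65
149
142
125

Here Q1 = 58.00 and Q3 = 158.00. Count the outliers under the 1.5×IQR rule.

4

IQR = 100.00; fences at 58.00 − 150.00 = -92.00 and 158.00 + 150.00 = 308.00.
Outside the cutoffs: 369, 391, 398, 457.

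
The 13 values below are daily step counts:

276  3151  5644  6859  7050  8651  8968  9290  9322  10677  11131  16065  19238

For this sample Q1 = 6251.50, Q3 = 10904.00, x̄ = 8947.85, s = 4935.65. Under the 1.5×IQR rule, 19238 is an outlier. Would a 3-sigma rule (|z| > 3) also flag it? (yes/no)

no

z = (19238 − 8947.85) / 4935.65 = 2.08.
|z| = 2.08 ≤ 3.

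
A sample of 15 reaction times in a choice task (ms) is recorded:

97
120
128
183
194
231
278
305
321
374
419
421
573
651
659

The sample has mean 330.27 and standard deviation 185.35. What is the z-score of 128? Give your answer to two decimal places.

z = (128 − 330.27) / 185.35 = -1.09.

-1.09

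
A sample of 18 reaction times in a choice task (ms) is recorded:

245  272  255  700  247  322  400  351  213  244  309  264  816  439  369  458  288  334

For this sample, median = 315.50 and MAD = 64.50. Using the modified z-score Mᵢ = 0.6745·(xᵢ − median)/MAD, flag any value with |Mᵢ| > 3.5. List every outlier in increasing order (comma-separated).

|Mᵢ| > 3.5 ⇔ |xᵢ − 315.50| > 3.5·64.50/0.6745 = 334.69.
So outliers lie outside [-19.19, 650.19].
700: M = 4.02 → outlier.
816: M = 5.23 → outlier.

700, 816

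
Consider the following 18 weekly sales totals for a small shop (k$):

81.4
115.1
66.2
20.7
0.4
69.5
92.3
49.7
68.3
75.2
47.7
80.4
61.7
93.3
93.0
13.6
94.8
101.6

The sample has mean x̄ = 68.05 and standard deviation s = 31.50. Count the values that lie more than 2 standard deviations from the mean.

1

Cutoffs: x̄ ± 2s = [5.05, 131.05].
Outside the cutoffs: 0.4.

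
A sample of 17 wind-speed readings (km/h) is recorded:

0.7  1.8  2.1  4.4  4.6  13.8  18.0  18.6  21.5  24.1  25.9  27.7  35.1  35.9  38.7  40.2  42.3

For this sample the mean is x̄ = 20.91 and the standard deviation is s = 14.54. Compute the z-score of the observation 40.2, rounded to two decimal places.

1.33

z = (40.2 − 20.91) / 14.54 = 1.33.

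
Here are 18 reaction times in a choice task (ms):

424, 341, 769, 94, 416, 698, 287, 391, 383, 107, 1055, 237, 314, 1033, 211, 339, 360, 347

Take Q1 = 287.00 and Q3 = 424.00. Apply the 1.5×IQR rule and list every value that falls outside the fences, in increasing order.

698, 769, 1033, 1055

IQR = Q3 − Q1 = 424.00 − 287.00 = 137.00.
Lower fence = Q1 − 1.5·IQR = 287.00 − 205.50 = 81.50.
Upper fence = Q3 + 1.5·IQR = 424.00 + 205.50 = 629.50.
698 > 629.50 → outlier.
769 > 629.50 → outlier.
1033 > 629.50 → outlier.
1055 > 629.50 → outlier.
All remaining values lie within [81.50, 629.50].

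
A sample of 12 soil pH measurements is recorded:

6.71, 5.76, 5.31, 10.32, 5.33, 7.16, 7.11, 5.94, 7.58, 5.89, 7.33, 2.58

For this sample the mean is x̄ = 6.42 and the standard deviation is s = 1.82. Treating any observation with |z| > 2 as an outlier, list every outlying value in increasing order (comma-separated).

2.58, 10.32

Cutoffs at x̄ ± 2s: 6.42 ± 2·1.82 = [2.78, 10.06].
2.58: z = -2.11, |z| > 2 → outlier.
10.32: z = 2.14, |z| > 2 → outlier.
Every other value lies within [2.78, 10.06].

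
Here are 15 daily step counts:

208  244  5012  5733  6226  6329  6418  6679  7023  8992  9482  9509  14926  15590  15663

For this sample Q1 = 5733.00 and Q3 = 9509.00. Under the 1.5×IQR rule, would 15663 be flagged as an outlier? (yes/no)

IQR = Q3 − Q1 = 9509.00 − 5733.00 = 3776.00.
Lower fence = Q1 − 1.5·IQR = 5733.00 − 5664.00 = 69.00.
Upper fence = Q3 + 1.5·IQR = 9509.00 + 5664.00 = 15173.00.
15663 lies above the upper fence.

yes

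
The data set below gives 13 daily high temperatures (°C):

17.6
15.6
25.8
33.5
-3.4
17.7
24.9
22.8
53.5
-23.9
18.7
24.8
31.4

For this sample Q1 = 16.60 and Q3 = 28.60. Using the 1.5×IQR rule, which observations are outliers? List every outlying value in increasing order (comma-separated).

-23.9, -3.4, 53.5

IQR = Q3 − Q1 = 28.60 − 16.60 = 12.00.
Lower fence = Q1 − 1.5·IQR = 16.60 − 18.00 = -1.40.
Upper fence = Q3 + 1.5·IQR = 28.60 + 18.00 = 46.60.
-23.9 < -1.40 → outlier.
-3.4 < -1.40 → outlier.
53.5 > 46.60 → outlier.
All remaining values lie within [-1.40, 46.60].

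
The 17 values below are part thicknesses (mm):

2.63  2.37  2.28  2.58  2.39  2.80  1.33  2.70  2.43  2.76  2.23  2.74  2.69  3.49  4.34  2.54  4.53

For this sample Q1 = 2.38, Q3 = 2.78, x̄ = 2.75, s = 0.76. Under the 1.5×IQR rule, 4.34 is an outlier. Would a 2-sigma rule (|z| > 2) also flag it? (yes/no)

z = (4.34 − 2.75) / 0.76 = 2.09.
|z| = 2.09 > 2.

yes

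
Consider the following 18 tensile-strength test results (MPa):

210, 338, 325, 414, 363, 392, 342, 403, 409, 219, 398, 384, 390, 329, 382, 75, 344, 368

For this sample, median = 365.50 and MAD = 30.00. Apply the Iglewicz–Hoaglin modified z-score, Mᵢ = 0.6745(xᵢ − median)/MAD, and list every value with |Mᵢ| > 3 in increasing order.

75, 210, 219

|Mᵢ| > 3 ⇔ |xᵢ − 365.50| > 3·30.00/0.6745 = 133.43.
So outliers lie outside [232.07, 498.93].
75: M = -6.53 → outlier.
210: M = -3.50 → outlier.
219: M = -3.29 → outlier.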